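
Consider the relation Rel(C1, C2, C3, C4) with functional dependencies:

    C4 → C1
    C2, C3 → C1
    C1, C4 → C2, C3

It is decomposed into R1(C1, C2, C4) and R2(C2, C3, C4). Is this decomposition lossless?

Yes

Common attributes: R1 ∩ R2 = {C2, C4}.
Closure of {C2, C4}: C4 → C1 applies, adding C1; C1, C4 → C2, C3 applies, adding C3. So (C2, C4)⁺ = {C1, C2, C3, C4}.
This closure contains every attribute of R1, so R1 ∩ R2 → R1. The join is lossless.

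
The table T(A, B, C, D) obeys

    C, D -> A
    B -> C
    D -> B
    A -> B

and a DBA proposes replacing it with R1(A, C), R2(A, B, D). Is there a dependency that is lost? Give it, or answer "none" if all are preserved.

B -> C

Check B → C: no single fragment contains all of {B, C}, and the restricted closure of {B} across the fragments never reaches {C}.
C, D → A is preserved.
D → B is preserved.
A → B is preserved.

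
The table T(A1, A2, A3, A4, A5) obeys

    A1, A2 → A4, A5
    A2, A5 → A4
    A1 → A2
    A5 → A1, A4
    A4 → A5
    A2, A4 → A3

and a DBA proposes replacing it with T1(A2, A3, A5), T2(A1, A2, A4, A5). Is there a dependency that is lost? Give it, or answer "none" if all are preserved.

none

A1, A2 → A4, A5 lies within T2.
A2, A5 → A4 lies within T2.
A1 → A2 lies within T2.
A5 → A1, A4 lies within T2.
A4 → A5 lies within T2.
A2, A4 → A3: restricted closure across fragments reaches A3.
Every dependency is enforceable on the fragments, so the decomposition is dependency-preserving.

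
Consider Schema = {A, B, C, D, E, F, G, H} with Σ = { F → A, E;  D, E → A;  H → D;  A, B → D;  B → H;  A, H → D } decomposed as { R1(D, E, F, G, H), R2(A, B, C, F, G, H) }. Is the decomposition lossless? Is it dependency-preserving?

Lossless test: (F, G, H)⁺ = {A, D, E, F, G, H}, which contains all of one fragment — lossless.
Dependency preservation: the restricted closure of {D, E} across the fragments never reaches {A}, so D, E → A cannot be enforced without a join — not preserved.

lossless but not dependency-preserving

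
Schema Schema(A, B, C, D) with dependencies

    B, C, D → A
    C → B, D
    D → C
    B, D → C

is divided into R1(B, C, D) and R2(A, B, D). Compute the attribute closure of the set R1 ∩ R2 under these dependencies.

R1 ∩ R2 = {B, D}.
D → C applies, adding C
B, C, D → A applies, adding A
Closure: {A, B, C, D}.

A, B, C, D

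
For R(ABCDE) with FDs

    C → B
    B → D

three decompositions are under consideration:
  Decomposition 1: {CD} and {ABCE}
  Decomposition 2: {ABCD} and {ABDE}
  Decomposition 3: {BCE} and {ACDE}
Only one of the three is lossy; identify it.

Decomposition 1: common = {C}, closure = {BCD} → lossless.
Decomposition 2: common = {ABD}, closure = {ABD} → lossy.
Decomposition 3: common = {CE}, closure = {BCDE} → lossless.

Decomposition 2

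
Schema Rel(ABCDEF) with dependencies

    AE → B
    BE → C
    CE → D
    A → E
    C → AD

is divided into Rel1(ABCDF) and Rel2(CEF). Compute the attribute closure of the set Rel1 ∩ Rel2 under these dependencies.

Rel1 ∩ Rel2 = {CF}.
C → AD applies, adding AD
A → E applies, adding E
AE → B applies, adding B
Closure: {ABCDEF}.

ABCDEF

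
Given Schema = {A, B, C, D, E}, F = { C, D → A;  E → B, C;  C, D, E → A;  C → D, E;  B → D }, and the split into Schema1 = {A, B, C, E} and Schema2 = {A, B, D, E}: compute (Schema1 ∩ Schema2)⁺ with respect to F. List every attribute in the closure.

A, B, C, D, E

Schema1 ∩ Schema2 = {A, B, E}.
E → B, C applies, adding C
C → D, E applies, adding D
Closure: {A, B, C, D, E}.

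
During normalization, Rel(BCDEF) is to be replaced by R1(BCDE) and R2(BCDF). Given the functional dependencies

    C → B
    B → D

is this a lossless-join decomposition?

Common attributes: R1 ∩ R2 = {BCD}.
No dependency enlarges {BCD}, so (BCD)⁺ = {BCD}.
The closure contains neither all of R1 = {BCDE} nor all of R2 = {BCDF}, so the common attributes are not a superkey of either fragment. The join is lossy.

No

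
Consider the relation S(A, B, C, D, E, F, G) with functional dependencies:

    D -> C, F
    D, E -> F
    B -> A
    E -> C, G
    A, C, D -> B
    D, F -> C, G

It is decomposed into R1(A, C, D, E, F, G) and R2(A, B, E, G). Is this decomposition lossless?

No

Common attributes: R1 ∩ R2 = {A, E, G}.
Closure of {A, E, G}: E → C, G applies, adding C. So (A, E, G)⁺ = {A, C, E, G}.
The closure contains neither all of R1 = {A, C, D, E, F, G} nor all of R2 = {A, B, E, G}, so the common attributes are not a superkey of either fragment. The join is lossy.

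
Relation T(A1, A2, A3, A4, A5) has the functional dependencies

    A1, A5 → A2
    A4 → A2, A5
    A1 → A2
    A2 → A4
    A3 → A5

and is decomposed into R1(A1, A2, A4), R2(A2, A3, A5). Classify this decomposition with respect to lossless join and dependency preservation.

Lossless test: (A2)⁺ = {A2, A4, A5}, which is a superkey of neither fragment — lossy.
Dependency preservation: A1, A5 → A2; A4 → A2, A5 are not contained in any single fragment, but the restricted closure of each left-hand side across the fragments still reaches the right-hand side; the remaining FDs each lie inside some fragment. All dependencies are preserved.

lossy but dependency-preserving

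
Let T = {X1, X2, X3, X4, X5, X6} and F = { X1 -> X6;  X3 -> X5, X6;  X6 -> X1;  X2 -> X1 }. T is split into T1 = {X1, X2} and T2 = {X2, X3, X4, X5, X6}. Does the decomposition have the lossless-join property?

Common attributes: T1 ∩ T2 = {X2}.
Closure of {X2}: X2 → X1 applies, adding X1; X1 → X6 applies, adding X6. So (X2)⁺ = {X1, X2, X6}.
This closure contains every attribute of T1, so T1 ∩ T2 → T1. The join is lossless.

Yes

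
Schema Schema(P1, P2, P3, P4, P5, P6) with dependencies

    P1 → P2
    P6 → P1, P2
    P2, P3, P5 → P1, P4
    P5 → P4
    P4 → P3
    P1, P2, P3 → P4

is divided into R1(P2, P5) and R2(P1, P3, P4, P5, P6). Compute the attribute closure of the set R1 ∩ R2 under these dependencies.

R1 ∩ R2 = {P5}.
P5 → P4 applies, adding P4
P4 → P3 applies, adding P3
Closure: {P3, P4, P5}.

P3, P4, P5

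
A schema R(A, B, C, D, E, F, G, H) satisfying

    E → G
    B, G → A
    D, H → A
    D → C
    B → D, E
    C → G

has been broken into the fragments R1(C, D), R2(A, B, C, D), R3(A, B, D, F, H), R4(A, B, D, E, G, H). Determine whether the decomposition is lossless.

Chase test. Columns are A, B, C, D, E, F, G, H; row i has aⱼ where attribute j ∈ Ri, else bᵢⱼ.
Initial tableau (one row per fragment):
  row 1: b11 b12 a3 a4 b15 b16 b17 b18
  row 2: a1 a2 a3 a4 b25 b26 b27 b28
  row 3: a1 a2 b33 a4 b35 a6 b37 a8
  row 4: a1 a2 b43 a4 a5 b46 a7 a8
Rows 1 and 3 agree on D; apply D→C and equate their C entries.
Rows 1 and 4 agree on D; apply D→C and equate their C entries.
Rows 2 and 3 agree on B; apply B→D, E and equate their D, E entries.
Rows 2 and 4 agree on B; apply B→D, E and equate their D, E entries.
Rows 1 and 2 agree on C; apply C→G and equate their G entries.
Rows 1 and 3 agree on C; apply C→G and equate their G entries.
Rows 1 and 4 agree on C; apply C→G and equate their G entries.
Row 3 is now all distinguished symbols — the join is lossless.

Yes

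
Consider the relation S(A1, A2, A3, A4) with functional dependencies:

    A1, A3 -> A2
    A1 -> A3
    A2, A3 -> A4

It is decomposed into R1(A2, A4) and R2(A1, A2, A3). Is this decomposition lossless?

No

Common attributes: R1 ∩ R2 = {A2}.
No dependency enlarges {A2}, so (A2)⁺ = {A2}.
The closure contains neither all of R1 = {A2, A4} nor all of R2 = {A1, A2, A3}, so the common attributes are not a superkey of either fragment. The join is lossy.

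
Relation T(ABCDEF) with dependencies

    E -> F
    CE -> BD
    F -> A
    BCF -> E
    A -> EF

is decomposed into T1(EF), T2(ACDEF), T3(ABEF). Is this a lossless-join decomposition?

Chase test. Columns are ABCDEF; row i has aⱼ where attribute j ∈ Ti, else bᵢⱼ.
Initial tableau (one row per fragment):
  row 1: b11 b12 b13 b14 a5 a6
  row 2: a1 b22 a3 a4 a5 a6
  row 3: a1 a2 b33 b34 a5 a6
Rows 1 and 2 agree on F; apply F→A and equate their A entries.
No row becomes fully distinguished — the join is lossy.

No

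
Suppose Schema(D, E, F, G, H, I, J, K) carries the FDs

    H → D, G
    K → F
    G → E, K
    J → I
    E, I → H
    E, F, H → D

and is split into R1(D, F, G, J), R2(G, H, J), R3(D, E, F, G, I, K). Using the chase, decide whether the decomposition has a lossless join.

No

Chase test. Columns are D, E, F, G, H, I, J, K; row i has aⱼ where attribute j ∈ Ri, else bᵢⱼ.
Initial tableau (one row per fragment):
  row 1: a1 b12 a3 a4 b15 b16 a7 b18
  row 2: b21 b22 b23 a4 a5 b26 a7 b28
  row 3: a1 a2 a3 a4 b35 a6 b37 a8
Rows 1 and 2 agree on G; apply G→E, K and equate their E, K entries.
Rows 1 and 3 agree on G; apply G→E, K and equate their E, K entries.
Rows 1 and 2 agree on J; apply J→I and equate their I entries.
Rows 1 and 2 agree on E, I; apply E, I→H and equate their H entries.
Rows 1 and 2 agree on H; apply H→D, G and equate their D, G entries.
Rows 1 and 2 agree on K; apply K→F and equate their F entries.
No row becomes fully distinguished — the join is lossy.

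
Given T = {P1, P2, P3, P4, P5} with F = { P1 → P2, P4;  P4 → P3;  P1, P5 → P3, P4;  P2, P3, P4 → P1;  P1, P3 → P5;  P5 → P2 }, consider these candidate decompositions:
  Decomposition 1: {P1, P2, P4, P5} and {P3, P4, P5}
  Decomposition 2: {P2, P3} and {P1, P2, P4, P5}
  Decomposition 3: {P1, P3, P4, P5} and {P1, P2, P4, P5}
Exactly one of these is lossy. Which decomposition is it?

Decomposition 2

Decomposition 1: common = {P4, P5}, closure = {P1, P2, P3, P4, P5} → lossless.
Decomposition 2: common = {P2}, closure = {P2} → lossy.
Decomposition 3: common = {P1, P4, P5}, closure = {P1, P2, P3, P4, P5} → lossless.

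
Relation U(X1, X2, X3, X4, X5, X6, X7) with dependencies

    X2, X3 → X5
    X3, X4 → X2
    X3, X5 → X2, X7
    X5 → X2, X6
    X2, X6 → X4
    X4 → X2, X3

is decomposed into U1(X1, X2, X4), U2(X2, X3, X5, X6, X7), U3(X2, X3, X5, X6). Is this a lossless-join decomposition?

Chase test. Columns are X1, X2, X3, X4, X5, X6, X7; row i has aⱼ where attribute j ∈ Ui, else bᵢⱼ.
Initial tableau (one row per fragment):
  row 1: a1 a2 b13 a4 b15 b16 b17
  row 2: b21 a2 a3 b24 a5 a6 a7
  row 3: b31 a2 a3 b34 a5 a6 b37
Rows 2 and 3 agree on X3, X5; apply X3, X5→X2, X7 and equate their X2, X7 entries.
Rows 2 and 3 agree on X2, X6; apply X2, X6→X4 and equate their X4 entries.
No row becomes fully distinguished — the join is lossy.

No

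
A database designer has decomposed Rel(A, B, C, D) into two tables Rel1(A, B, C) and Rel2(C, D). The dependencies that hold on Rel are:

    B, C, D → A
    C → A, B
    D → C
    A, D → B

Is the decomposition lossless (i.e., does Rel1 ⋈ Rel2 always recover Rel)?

Common attributes: Rel1 ∩ Rel2 = {C}.
Closure of {C}: C → A, B applies, adding A, B. So (C)⁺ = {A, B, C}.
This closure contains every attribute of Rel1, so Rel1 ∩ Rel2 → Rel1. The join is lossless.

Yes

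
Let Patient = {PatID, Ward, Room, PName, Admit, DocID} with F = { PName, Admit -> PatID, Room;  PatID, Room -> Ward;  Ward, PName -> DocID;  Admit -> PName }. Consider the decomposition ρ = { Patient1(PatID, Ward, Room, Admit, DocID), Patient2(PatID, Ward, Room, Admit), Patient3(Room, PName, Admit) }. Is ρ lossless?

Chase test. Columns are PatID, Ward, Room, PName, Admit, DocID; row i has aⱼ where attribute j ∈ Patienti, else bᵢⱼ.
Initial tableau (one row per fragment):
  row 1: a1 a2 a3 b14 a5 a6
  row 2: a1 a2 a3 b24 a5 b26
  row 3: b31 b32 a3 a4 a5 b36
Rows 1 and 2 agree on Admit; apply Admit→PName and equate their PName entries.
Rows 1 and 3 agree on Admit; apply Admit→PName and equate their PName entries.
Rows 1 and 3 agree on PName, Admit; apply PName, Admit→PatID, Room and equate their PatID, Room entries.
Rows 1 and 3 agree on PatID, Room; apply PatID, Room→Ward and equate their Ward entries.
Rows 1 and 2 agree on Ward, PName; apply Ward, PName→DocID and equate their DocID entries.
Rows 1 and 3 agree on Ward, PName; apply Ward, PName→DocID and equate their DocID entries.
Row 1 is now all distinguished symbols — the join is lossless.

Yes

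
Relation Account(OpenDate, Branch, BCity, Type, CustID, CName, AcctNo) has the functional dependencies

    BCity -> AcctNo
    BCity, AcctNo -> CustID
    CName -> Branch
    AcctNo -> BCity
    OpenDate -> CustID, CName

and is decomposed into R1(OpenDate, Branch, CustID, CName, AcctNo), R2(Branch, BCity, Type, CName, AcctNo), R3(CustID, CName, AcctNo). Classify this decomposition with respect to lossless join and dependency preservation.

lossy but dependency-preserving

Lossless test (chase): Rows 1 and 3 agree on CName; apply CName→Branch and equate their Branch entries. Rows 1 and 2 agree on AcctNo; apply AcctNo→BCity and equate their BCity entries. Rows 1 and 3 agree on AcctNo; apply AcctNo→BCity and equate their BCity entries. Rows 1 and 2 agree on BCity, AcctNo; apply BCity, AcctNo→CustID and equate their CustID entries. No row becomes fully distinguished — the join is lossy.
Dependency preservation: BCity, AcctNo → CustID is not contained in any single fragment, but the restricted closure of its left-hand side across the fragments still reaches the right-hand side; the remaining FDs each lie inside some fragment. All dependencies are preserved.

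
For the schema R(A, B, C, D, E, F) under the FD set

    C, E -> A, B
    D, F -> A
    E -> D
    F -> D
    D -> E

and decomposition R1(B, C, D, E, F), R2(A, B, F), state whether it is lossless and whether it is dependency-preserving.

lossless but not dependency-preserving

Lossless test: (B, F)⁺ = {A, B, D, E, F}, which contains all of one fragment — lossless.
Dependency preservation: the restricted closure of {C, E} across the fragments never reaches {A, B}, so C, E → A, B cannot be enforced without a join — not preserved.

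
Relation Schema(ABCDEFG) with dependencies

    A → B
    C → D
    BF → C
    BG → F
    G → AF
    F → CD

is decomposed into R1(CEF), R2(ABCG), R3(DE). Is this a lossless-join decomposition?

Chase test. Columns are ABCDEFG; row i has aⱼ where attribute j ∈ Ri, else bᵢⱼ.
Initial tableau (one row per fragment):
  row 1: b11 b12 a3 b14 a5 a6 b17
  row 2: a1 a2 a3 b24 b25 b26 a7
  row 3: b31 b32 b33 a4 a5 b36 b37
Rows 1 and 2 agree on C; apply C→D and equate their D entries.
No row becomes fully distinguished — the join is lossy.

No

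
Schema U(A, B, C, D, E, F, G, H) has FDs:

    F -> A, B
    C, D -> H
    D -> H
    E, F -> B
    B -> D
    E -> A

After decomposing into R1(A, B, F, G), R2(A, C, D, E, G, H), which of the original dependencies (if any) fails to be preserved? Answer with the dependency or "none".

B -> D

Check B → D: no single fragment contains all of {B, D}, and the restricted closure of {B} across the fragments never reaches {D}.
F → A, B is preserved.
C, D → H is preserved.
D → H is preserved.
E, F → B is preserved.
E → A is preserved.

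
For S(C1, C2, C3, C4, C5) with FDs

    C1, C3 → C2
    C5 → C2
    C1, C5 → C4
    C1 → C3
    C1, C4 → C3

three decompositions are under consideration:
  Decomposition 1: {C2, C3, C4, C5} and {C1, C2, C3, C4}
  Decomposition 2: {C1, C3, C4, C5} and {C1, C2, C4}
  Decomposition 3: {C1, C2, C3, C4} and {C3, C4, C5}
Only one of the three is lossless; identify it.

Decomposition 1: common = {C2, C3, C4}, closure = {C2, C3, C4} → lossy.
Decomposition 2: common = {C1, C4}, closure = {C1, C2, C3, C4} → lossless.
Decomposition 3: common = {C3, C4}, closure = {C3, C4} → lossy.

Decomposition 2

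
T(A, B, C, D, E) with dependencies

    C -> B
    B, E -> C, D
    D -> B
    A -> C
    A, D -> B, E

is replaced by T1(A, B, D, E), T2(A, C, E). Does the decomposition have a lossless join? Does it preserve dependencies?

Lossless test: (A, E)⁺ = {A, B, C, D, E}, which contains all of one fragment — lossless.
Dependency preservation: the restricted closure of {C} across the fragments never reaches {B}, so C → B cannot be enforced without a join — not preserved.

lossless but not dependency-preserving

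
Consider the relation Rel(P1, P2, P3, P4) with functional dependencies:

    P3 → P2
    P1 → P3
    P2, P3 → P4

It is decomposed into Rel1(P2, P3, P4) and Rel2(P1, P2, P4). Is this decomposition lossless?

Common attributes: Rel1 ∩ Rel2 = {P2, P4}.
No dependency enlarges {P2, P4}, so (P2, P4)⁺ = {P2, P4}.
The closure contains neither all of Rel1 = {P2, P3, P4} nor all of Rel2 = {P1, P2, P4}, so the common attributes are not a superkey of either fragment. The join is lossy.

No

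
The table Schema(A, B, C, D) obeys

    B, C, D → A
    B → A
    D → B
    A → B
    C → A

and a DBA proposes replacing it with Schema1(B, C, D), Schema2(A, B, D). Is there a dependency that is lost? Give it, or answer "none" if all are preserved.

B, C, D → A: restricted closure across fragments reaches A.
B → A lies within Schema2.
D → B lies within Schema1.
A → B lies within Schema2.
C → A: restricted closure across fragments reaches A.
Every dependency is enforceable on the fragments, so the decomposition is dependency-preserving.

none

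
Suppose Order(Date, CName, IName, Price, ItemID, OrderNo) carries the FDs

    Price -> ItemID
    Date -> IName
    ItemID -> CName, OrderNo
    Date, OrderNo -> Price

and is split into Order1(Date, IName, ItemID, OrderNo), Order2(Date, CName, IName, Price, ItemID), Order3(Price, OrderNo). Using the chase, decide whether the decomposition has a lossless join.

Chase test. Columns are Date, CName, IName, Price, ItemID, OrderNo; row i has aⱼ where attribute j ∈ Orderi, else bᵢⱼ.
Initial tableau (one row per fragment):
  row 1: a1 b12 a3 b14 a5 a6
  row 2: a1 a2 a3 a4 a5 b26
  row 3: b31 b32 b33 a4 b35 a6
Rows 2 and 3 agree on Price; apply Price→ItemID and equate their ItemID entries.
Rows 1 and 2 agree on ItemID; apply ItemID→CName, OrderNo and equate their CName, OrderNo entries.
Rows 1 and 3 agree on ItemID; apply ItemID→CName, OrderNo and equate their CName, OrderNo entries.
Rows 1 and 2 agree on Date, OrderNo; apply Date, OrderNo→Price and equate their Price entries.
Row 1 is now all distinguished symbols — the join is lossless.

Yes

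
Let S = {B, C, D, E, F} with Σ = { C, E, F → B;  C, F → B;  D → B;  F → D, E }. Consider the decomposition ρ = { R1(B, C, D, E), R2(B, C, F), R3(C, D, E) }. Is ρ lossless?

Chase test. Columns are B, C, D, E, F; row i has aⱼ where attribute j ∈ Ri, else bᵢⱼ.
Initial tableau (one row per fragment):
  row 1: a1 a2 a3 a4 b15
  row 2: a1 a2 b23 b24 a5
  row 3: b31 a2 a3 a4 b35
Rows 1 and 3 agree on D; apply D→B and equate their B entries.
No row becomes fully distinguished — the join is lossy.

No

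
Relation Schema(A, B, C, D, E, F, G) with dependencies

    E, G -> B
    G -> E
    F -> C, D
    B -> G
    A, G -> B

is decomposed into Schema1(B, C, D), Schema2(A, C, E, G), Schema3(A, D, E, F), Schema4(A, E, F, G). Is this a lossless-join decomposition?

No

Chase test. Columns are A, B, C, D, E, F, G; row i has aⱼ where attribute j ∈ Schemai, else bᵢⱼ.
Initial tableau (one row per fragment):
  row 1: b11 a2 a3 a4 b15 b16 b17
  row 2: a1 b22 a3 b24 a5 b26 a7
  row 3: a1 b32 b33 a4 a5 a6 b37
  row 4: a1 b42 b43 b44 a5 a6 a7
Rows 2 and 4 agree on E, G; apply E, G→B and equate their B entries.
Rows 3 and 4 agree on F; apply F→C, D and equate their C, D entries.
No row becomes fully distinguished — the join is lossy.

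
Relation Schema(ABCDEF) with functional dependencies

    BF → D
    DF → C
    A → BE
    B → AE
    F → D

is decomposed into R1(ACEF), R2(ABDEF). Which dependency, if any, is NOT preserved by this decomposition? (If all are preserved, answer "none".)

none

BF → D lies within R2.
DF → C: restricted closure across fragments reaches C.
A → BE lies within R2.
B → AE lies within R2.
F → D lies within R2.
Every dependency is enforceable on the fragments, so the decomposition is dependency-preserving.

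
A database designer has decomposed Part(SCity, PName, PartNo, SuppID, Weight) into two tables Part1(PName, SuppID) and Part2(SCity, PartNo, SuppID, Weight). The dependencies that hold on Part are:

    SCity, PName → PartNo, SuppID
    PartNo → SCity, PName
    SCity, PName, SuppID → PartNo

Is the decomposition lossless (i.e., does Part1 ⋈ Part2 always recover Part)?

Common attributes: Part1 ∩ Part2 = {SuppID}.
No dependency enlarges {SuppID}, so (SuppID)⁺ = {SuppID}.
The closure contains neither all of Part1 = {PName, SuppID} nor all of Part2 = {SCity, PartNo, SuppID, Weight}, so the common attributes are not a superkey of either fragment. The join is lossy.

No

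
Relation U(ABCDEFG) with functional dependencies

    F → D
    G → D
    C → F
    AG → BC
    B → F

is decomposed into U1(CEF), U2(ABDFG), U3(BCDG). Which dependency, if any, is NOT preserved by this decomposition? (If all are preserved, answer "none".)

AG → BC

Check AG → BC: no single fragment contains all of {ABCG}, and the restricted closure of {AG} across the fragments never reaches {BC}.
F → D is preserved.
G → D is preserved.
C → F is preserved.
B → F is preserved.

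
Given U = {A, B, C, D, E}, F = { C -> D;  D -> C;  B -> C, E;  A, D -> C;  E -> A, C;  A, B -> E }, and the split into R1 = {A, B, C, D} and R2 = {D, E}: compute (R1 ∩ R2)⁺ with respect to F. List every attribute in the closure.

R1 ∩ R2 = {D}.
D → C applies, adding C
Closure: {C, D}.

C, D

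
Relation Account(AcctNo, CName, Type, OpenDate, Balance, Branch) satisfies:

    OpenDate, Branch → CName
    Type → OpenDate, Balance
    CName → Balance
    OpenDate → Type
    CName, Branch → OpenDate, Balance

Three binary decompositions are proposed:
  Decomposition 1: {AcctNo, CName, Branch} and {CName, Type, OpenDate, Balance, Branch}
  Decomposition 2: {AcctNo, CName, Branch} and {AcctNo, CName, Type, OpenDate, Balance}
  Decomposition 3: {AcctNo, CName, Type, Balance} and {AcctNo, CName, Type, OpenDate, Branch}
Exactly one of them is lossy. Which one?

Decomposition 1: common = {CName, Branch}, closure = {CName, Type, OpenDate, Balance, Branch} → lossless.
Decomposition 2: common = {AcctNo, CName}, closure = {AcctNo, CName, Balance} → lossy.
Decomposition 3: common = {AcctNo, CName, Type}, closure = {AcctNo, CName, Type, OpenDate, Balance} → lossless.

Decomposition 2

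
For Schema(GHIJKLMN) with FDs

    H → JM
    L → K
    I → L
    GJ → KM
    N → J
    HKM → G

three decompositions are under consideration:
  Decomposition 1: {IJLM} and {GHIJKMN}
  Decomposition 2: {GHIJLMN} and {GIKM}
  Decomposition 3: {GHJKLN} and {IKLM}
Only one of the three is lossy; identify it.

Decomposition 1: common = {IJM}, closure = {IJKLM} → lossless.
Decomposition 2: common = {GIM}, closure = {GIKLM} → lossless.
Decomposition 3: common = {KL}, closure = {KL} → lossy.

Decomposition 3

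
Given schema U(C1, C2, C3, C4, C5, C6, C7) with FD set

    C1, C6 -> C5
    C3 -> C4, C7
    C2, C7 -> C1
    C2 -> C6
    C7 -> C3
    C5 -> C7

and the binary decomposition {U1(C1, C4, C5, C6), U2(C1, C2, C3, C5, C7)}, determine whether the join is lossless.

No

Common attributes: U1 ∩ U2 = {C1, C5}.
Closure of {C1, C5}: C5 → C7 applies, adding C7; C7 → C3 applies, adding C3; C3 → C4, C7 applies, adding C4. So (C1, C5)⁺ = {C1, C3, C4, C5, C7}.
The closure contains neither all of U1 = {C1, C4, C5, C6} nor all of U2 = {C1, C2, C3, C5, C7}, so the common attributes are not a superkey of either fragment. The join is lossy.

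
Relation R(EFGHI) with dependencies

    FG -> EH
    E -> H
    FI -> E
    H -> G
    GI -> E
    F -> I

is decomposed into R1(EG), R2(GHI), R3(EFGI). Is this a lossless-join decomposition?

Yes

Chase test. Columns are EFGHI; row i has aⱼ where attribute j ∈ Ri, else bᵢⱼ.
Initial tableau (one row per fragment):
  row 1: a1 b12 a3 b14 b15
  row 2: b21 b22 a3 a4 a5
  row 3: a1 a2 a3 b34 a5
Rows 1 and 3 agree on E; apply E→H and equate their H entries.
Rows 2 and 3 agree on GI; apply GI→E and equate their E entries.
Rows 1 and 2 agree on E; apply E→H and equate their H entries.
Row 3 is now all distinguished symbols — the join is lossless.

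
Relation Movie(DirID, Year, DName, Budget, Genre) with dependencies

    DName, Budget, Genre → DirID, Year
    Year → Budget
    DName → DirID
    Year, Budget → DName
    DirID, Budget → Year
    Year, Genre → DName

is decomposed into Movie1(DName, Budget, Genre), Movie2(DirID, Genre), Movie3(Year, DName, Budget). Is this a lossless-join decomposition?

Chase test. Columns are DirID, Year, DName, Budget, Genre; row i has aⱼ where attribute j ∈ Moviei, else bᵢⱼ.
Initial tableau (one row per fragment):
  row 1: b11 b12 a3 a4 a5
  row 2: a1 b22 b23 b24 a5
  row 3: b31 a2 a3 a4 b35
Rows 1 and 3 agree on DName; apply DName→DirID and equate their DirID entries.
Rows 1 and 3 agree on DirID, Budget; apply DirID, Budget→Year and equate their Year entries.
No row becomes fully distinguished — the join is lossy.

No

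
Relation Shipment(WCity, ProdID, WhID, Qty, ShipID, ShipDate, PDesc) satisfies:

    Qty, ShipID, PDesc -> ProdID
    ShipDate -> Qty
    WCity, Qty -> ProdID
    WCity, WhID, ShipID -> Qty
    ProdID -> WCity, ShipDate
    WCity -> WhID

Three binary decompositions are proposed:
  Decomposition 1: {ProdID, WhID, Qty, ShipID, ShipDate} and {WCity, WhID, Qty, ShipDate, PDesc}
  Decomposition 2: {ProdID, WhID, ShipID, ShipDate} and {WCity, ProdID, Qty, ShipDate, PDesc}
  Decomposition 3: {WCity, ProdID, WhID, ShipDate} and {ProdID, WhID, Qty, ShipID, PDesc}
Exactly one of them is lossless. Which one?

Decomposition 1: common = {WhID, Qty, ShipDate}, closure = {WhID, Qty, ShipDate} → lossy.
Decomposition 2: common = {ProdID, ShipDate}, closure = {WCity, ProdID, WhID, Qty, ShipDate} → lossy.
Decomposition 3: common = {ProdID, WhID}, closure = {WCity, ProdID, WhID, Qty, ShipDate} → lossless.

Decomposition 3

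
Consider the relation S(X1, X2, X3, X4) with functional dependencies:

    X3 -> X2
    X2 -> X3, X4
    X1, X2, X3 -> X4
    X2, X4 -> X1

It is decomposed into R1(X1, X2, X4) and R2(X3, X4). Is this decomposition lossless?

No

Common attributes: R1 ∩ R2 = {X4}.
No dependency enlarges {X4}, so (X4)⁺ = {X4}.
The closure contains neither all of R1 = {X1, X2, X4} nor all of R2 = {X3, X4}, so the common attributes are not a superkey of either fragment. The join is lossy.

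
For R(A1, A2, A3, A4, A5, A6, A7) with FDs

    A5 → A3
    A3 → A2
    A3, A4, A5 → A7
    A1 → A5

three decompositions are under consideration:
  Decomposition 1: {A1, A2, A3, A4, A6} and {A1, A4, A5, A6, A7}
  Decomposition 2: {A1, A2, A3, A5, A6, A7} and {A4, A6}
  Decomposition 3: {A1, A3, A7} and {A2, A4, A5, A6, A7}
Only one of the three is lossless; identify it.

Decomposition 1

Decomposition 1: common = {A1, A4, A6}, closure = {A1, A2, A3, A4, A5, A6, A7} → lossless.
Decomposition 2: common = {A6}, closure = {A6} → lossy.
Decomposition 3: common = {A7}, closure = {A7} → lossy.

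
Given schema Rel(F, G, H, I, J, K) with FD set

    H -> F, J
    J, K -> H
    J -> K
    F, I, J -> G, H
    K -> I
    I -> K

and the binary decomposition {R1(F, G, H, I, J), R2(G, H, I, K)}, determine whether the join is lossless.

Common attributes: R1 ∩ R2 = {G, H, I}.
Closure of {G, H, I}: H → F, J applies, adding F, J; J → K applies, adding K. So (G, H, I)⁺ = {F, G, H, I, J, K}.
This closure contains every attribute of R1, so R1 ∩ R2 → R1. The join is lossless.

Yes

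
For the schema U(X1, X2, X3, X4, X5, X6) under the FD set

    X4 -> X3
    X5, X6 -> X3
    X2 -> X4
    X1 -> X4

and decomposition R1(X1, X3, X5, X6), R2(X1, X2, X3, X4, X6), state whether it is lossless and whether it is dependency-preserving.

lossy but dependency-preserving

Lossless test: (X1, X3, X6)⁺ = {X1, X3, X4, X6}, which is a superkey of neither fragment — lossy.
Dependency preservation: every FD's attributes lie within a single fragment, so each can be enforced locally — preserved.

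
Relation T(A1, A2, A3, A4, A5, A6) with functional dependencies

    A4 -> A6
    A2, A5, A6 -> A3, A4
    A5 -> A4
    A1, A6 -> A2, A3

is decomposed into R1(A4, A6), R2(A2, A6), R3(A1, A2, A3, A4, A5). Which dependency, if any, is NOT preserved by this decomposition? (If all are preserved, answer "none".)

A1, A6 -> A2, A3

Check A1, A6 → A2, A3: no single fragment contains all of {A1, A2, A3, A6}, and the restricted closure of {A1, A6} across the fragments never reaches {A2, A3}.
A4 → A6 is preserved.
A2, A5, A6 → A3, A4 is preserved.
A5 → A4 is preserved.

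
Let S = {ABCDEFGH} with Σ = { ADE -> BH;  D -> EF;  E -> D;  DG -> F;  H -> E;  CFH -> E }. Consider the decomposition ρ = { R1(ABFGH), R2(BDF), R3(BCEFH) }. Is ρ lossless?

Chase test. Columns are ABCDEFGH; row i has aⱼ where attribute j ∈ Ri, else bᵢⱼ.
Initial tableau (one row per fragment):
  row 1: a1 a2 b13 b14 b15 a6 a7 a8
  row 2: b21 a2 b23 a4 b25 a6 b27 b28
  row 3: b31 a2 a3 b34 a5 a6 b37 a8
Rows 1 and 3 agree on H; apply H→E and equate their E entries.
Rows 1 and 3 agree on E; apply E→D and equate their D entries.
No row becomes fully distinguished — the join is lossy.

No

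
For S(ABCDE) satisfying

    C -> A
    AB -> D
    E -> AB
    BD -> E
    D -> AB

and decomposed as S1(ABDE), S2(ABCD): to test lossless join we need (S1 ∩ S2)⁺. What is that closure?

ABDE

S1 ∩ S2 = {ABD}.
BD → E applies, adding E
Closure: {ABDE}.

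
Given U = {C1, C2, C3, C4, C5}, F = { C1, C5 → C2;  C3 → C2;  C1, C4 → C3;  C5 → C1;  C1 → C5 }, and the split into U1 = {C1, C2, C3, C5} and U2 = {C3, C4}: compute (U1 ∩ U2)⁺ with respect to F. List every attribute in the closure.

C2, C3

U1 ∩ U2 = {C3}.
C3 → C2 applies, adding C2
Closure: {C2, C3}.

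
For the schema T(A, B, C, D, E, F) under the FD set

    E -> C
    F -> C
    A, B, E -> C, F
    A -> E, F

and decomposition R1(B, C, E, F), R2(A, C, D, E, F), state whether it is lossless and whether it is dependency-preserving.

Lossless test: (C, E, F)⁺ = {C, E, F}, which is a superkey of neither fragment — lossy.
Dependency preservation: A, B, E → C, F is not contained in any single fragment, but the restricted closure of its left-hand side across the fragments still reaches the right-hand side; the remaining FDs each lie inside some fragment. All dependencies are preserved.

lossy but dependency-preserving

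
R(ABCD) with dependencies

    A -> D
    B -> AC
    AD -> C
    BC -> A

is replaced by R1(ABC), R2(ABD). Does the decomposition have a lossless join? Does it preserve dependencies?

Lossless test: (AB)⁺ = {ABCD}, which contains all of one fragment — lossless.
Dependency preservation: AD → C is not contained in any single fragment, but the restricted closure of its left-hand side across the fragments still reaches the right-hand side; the remaining FDs each lie inside some fragment. All dependencies are preserved.

lossless and dependency-preserving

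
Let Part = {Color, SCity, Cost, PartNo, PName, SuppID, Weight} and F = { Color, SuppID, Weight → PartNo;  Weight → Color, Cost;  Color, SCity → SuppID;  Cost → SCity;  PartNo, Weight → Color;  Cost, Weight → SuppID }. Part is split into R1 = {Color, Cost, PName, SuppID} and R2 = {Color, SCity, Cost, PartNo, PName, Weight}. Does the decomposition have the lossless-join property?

Yes

Common attributes: R1 ∩ R2 = {Color, Cost, PName}.
Closure of {Color, Cost, PName}: Cost → SCity applies, adding SCity; Color, SCity → SuppID applies, adding SuppID. So (Color, Cost, PName)⁺ = {Color, SCity, Cost, PName, SuppID}.
This closure contains every attribute of R1, so R1 ∩ R2 → R1. The join is lossless.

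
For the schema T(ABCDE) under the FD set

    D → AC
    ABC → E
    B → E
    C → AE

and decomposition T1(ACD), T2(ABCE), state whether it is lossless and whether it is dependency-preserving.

lossy but dependency-preserving

Lossless test: (AC)⁺ = {ACE}, which is a superkey of neither fragment — lossy.
Dependency preservation: every FD's attributes lie within a single fragment, so each can be enforced locally — preserved.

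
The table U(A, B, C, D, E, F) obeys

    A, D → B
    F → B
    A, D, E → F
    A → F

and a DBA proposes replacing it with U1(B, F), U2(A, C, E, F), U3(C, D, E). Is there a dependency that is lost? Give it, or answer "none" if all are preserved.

A, D → B: restricted closure across fragments reaches B.
F → B lies within U1.
A, D, E → F: restricted closure across fragments reaches F.
A → F lies within U2.
Every dependency is enforceable on the fragments, so the decomposition is dependency-preserving.

none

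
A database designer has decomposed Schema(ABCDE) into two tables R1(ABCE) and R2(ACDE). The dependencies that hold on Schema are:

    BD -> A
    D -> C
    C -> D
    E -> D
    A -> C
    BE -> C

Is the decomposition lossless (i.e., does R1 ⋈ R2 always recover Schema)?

Common attributes: R1 ∩ R2 = {ACE}.
Closure of {ACE}: C → D applies, adding D. So (ACE)⁺ = {ACDE}.
This closure contains every attribute of R2, so R1 ∩ R2 → R2. The join is lossless.

Yes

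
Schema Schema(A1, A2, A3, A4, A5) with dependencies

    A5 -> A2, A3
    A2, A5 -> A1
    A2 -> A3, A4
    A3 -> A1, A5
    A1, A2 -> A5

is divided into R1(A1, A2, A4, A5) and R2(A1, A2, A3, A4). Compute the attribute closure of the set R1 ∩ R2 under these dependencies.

A1, A2, A3, A4, A5

R1 ∩ R2 = {A1, A2, A4}.
A2 → A3, A4 applies, adding A3
A3 → A1, A5 applies, adding A5
Closure: {A1, A2, A3, A4, A5}.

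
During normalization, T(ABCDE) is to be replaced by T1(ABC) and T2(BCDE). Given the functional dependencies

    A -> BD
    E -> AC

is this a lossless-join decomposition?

No

Common attributes: T1 ∩ T2 = {BC}.
No dependency enlarges {BC}, so (BC)⁺ = {BC}.
The closure contains neither all of T1 = {ABC} nor all of T2 = {BCDE}, so the common attributes are not a superkey of either fragment. The join is lossy.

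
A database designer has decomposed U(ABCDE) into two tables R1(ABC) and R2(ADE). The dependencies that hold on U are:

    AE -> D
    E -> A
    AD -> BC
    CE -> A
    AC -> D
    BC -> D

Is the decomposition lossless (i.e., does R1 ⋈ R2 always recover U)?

No

Common attributes: R1 ∩ R2 = {A}.
No dependency enlarges {A}, so (A)⁺ = {A}.
The closure contains neither all of R1 = {ABC} nor all of R2 = {ADE}, so the common attributes are not a superkey of either fragment. The join is lossy.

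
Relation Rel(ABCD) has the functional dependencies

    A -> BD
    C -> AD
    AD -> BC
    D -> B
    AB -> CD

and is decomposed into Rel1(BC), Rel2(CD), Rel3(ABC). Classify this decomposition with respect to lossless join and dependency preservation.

lossless but not dependency-preserving

Lossless test (chase): Rows 1 and 2 agree on C; apply C→AD and equate their AD entries. Rows 1 and 3 agree on C; apply C→AD and equate their AD entries. Rows 1 and 2 agree on AD; apply AD→BC and equate their BC entries. Row 1 is now all distinguished symbols — the join is lossless.
Dependency preservation: the restricted closure of {D} across the fragments never reaches {B}, so D → B cannot be enforced without a join — not preserved.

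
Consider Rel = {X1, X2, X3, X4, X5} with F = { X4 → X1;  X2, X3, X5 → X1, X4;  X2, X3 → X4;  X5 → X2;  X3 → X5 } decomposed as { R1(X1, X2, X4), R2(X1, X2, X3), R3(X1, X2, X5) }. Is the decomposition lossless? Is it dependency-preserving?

lossy and not dependency-preserving

Lossless test (chase): applying each FD to every pair of rows produces no changes in the tableau, so no row becomes fully distinguished — the join is lossy.
Dependency preservation: the restricted closure of {X2, X3, X5} across the fragments never reaches {X1, X4}, so X2, X3, X5 → X1, X4 cannot be enforced without a join — not preserved.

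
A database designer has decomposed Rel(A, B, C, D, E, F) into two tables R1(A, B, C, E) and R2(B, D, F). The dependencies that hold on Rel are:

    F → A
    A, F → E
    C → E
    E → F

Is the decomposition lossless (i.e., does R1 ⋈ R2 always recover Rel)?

No

Common attributes: R1 ∩ R2 = {B}.
No dependency enlarges {B}, so (B)⁺ = {B}.
The closure contains neither all of R1 = {A, B, C, E} nor all of R2 = {B, D, F}, so the common attributes are not a superkey of either fragment. The join is lossy.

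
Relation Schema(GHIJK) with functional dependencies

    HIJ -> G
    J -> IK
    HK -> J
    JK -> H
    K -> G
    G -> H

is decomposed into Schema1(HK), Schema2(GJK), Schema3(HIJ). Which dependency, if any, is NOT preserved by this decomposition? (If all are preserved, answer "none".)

G -> H

Check G → H: no single fragment contains all of {GH}, and the restricted closure of {G} across the fragments never reaches {H}.
HIJ → G is preserved.
J → IK is preserved.
HK → J is preserved.
JK → H is preserved.
K → G is preserved.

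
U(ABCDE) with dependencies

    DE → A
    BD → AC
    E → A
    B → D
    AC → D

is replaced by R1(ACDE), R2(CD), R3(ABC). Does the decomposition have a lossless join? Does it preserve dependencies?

lossy but dependency-preserving

Lossless test (chase): Rows 1 and 3 agree on AC; apply AC→D and equate their D entries. No row becomes fully distinguished — the join is lossy.
Dependency preservation: BD → AC; B → D are not contained in any single fragment, but the restricted closure of each left-hand side across the fragments still reaches the right-hand side; the remaining FDs each lie inside some fragment. All dependencies are preserved.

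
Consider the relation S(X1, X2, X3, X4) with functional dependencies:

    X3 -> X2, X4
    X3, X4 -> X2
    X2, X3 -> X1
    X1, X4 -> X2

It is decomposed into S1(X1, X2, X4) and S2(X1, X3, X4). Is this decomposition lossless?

Yes

Common attributes: S1 ∩ S2 = {X1, X4}.
Closure of {X1, X4}: X1, X4 → X2 applies, adding X2. So (X1, X4)⁺ = {X1, X2, X4}.
This closure contains every attribute of S1, so S1 ∩ S2 → S1. The join is lossless.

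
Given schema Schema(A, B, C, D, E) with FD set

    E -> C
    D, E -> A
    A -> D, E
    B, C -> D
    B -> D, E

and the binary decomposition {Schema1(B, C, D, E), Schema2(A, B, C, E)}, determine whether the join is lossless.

Common attributes: Schema1 ∩ Schema2 = {B, C, E}.
Closure of {B, C, E}: B, C → D applies, adding D; D, E → A applies, adding A. So (B, C, E)⁺ = {A, B, C, D, E}.
This closure contains every attribute of Schema1, so Schema1 ∩ Schema2 → Schema1. The join is lossless.

Yes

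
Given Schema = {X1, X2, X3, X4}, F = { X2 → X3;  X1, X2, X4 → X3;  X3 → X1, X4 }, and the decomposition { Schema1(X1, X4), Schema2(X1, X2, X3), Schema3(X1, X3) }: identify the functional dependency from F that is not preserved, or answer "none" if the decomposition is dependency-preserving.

X3 → X1, X4

Check X3 → X1, X4: no single fragment contains all of {X1, X3, X4}, and the restricted closure of {X3} across the fragments never reaches {X1, X4}.
X2 → X3 is preserved.
X1, X2, X4 → X3 is preserved.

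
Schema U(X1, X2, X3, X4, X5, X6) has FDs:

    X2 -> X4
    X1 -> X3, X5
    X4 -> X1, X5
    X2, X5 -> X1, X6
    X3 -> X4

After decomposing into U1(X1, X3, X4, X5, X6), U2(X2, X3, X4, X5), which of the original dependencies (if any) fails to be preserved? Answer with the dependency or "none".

X2, X5 -> X1, X6

Check X2, X5 → X1, X6: no single fragment contains all of {X1, X2, X5, X6}, and the restricted closure of {X2, X5} across the fragments never reaches {X1, X6}.
X2 → X4 is preserved.
X1 → X3, X5 is preserved.
X4 → X1, X5 is preserved.
X3 → X4 is preserved.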